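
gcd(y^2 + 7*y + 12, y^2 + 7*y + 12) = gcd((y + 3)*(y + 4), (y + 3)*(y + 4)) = y^2 + 7*y + 12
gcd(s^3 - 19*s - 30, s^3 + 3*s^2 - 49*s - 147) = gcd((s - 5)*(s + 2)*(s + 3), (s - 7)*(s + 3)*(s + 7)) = s + 3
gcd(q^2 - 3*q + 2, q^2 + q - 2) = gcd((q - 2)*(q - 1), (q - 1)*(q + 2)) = q - 1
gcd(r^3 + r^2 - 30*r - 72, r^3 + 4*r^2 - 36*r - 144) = r^2 - 2*r - 24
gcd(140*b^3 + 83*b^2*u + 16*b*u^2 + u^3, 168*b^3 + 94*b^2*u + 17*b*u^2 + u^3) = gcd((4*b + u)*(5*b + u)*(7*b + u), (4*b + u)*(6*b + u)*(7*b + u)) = 28*b^2 + 11*b*u + u^2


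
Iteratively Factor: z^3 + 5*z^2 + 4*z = (z)*(z^2 + 5*z + 4) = z*(z + 4)*(z + 1)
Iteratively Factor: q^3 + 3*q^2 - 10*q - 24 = (q + 2)*(q^2 + q - 12) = (q - 3)*(q + 2)*(q + 4)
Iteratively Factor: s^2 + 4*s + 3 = (s + 3)*(s + 1)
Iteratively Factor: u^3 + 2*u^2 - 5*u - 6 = (u - 2)*(u^2 + 4*u + 3) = (u - 2)*(u + 3)*(u + 1)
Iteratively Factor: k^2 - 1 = (k - 1)*(k + 1)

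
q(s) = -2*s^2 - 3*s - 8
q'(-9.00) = 33.00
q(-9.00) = -143.00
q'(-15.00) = 57.00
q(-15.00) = -413.00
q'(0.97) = -6.88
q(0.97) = -12.79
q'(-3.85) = 12.40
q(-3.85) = -26.10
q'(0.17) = -3.68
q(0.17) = -8.57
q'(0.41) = -4.64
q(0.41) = -9.57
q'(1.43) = -8.72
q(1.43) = -16.38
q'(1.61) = -9.44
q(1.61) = -18.01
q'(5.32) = -24.28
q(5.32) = -80.56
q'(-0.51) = -0.96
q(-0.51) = -6.99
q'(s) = -4*s - 3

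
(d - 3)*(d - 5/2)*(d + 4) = d^3 - 3*d^2/2 - 29*d/2 + 30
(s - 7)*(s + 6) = s^2 - s - 42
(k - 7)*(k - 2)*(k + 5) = k^3 - 4*k^2 - 31*k + 70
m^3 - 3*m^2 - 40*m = m*(m - 8)*(m + 5)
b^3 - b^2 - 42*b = b*(b - 7)*(b + 6)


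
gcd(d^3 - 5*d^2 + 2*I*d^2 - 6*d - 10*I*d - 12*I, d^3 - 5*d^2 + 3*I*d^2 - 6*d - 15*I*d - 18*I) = d^2 - 5*d - 6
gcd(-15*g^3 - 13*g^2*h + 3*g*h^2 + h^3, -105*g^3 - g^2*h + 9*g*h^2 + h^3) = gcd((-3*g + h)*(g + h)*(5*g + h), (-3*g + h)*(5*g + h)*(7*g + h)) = 15*g^2 - 2*g*h - h^2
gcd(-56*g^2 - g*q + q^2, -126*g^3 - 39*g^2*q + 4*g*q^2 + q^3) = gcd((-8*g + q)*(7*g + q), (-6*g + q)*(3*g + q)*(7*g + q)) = 7*g + q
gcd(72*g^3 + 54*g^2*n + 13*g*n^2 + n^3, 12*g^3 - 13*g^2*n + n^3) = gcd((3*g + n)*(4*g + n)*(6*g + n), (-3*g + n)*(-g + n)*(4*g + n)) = 4*g + n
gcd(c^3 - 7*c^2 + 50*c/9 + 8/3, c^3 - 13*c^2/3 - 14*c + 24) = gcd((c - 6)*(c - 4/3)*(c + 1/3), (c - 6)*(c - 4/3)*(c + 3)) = c^2 - 22*c/3 + 8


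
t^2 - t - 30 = (t - 6)*(t + 5)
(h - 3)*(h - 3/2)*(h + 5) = h^3 + h^2/2 - 18*h + 45/2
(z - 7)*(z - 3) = z^2 - 10*z + 21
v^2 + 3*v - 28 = (v - 4)*(v + 7)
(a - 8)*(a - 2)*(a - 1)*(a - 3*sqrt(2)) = a^4 - 11*a^3 - 3*sqrt(2)*a^3 + 26*a^2 + 33*sqrt(2)*a^2 - 78*sqrt(2)*a - 16*a + 48*sqrt(2)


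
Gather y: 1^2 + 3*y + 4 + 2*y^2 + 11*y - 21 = 2*y^2 + 14*y - 16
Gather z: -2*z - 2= -2*z - 2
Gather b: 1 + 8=9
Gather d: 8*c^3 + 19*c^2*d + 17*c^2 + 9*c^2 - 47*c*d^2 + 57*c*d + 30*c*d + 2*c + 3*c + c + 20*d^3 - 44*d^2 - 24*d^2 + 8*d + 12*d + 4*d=8*c^3 + 26*c^2 + 6*c + 20*d^3 + d^2*(-47*c - 68) + d*(19*c^2 + 87*c + 24)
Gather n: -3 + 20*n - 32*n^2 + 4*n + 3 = -32*n^2 + 24*n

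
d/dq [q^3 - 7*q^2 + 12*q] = 3*q^2 - 14*q + 12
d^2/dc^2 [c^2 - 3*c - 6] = 2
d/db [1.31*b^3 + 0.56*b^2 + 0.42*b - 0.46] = 3.93*b^2 + 1.12*b + 0.42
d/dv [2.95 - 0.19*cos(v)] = 0.19*sin(v)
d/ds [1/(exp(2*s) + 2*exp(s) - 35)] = -2*(exp(s) + 1)*exp(s)/(exp(2*s) + 2*exp(s) - 35)^2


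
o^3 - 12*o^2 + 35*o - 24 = (o - 8)*(o - 3)*(o - 1)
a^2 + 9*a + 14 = (a + 2)*(a + 7)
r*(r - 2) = r^2 - 2*r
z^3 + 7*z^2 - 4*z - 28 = (z - 2)*(z + 2)*(z + 7)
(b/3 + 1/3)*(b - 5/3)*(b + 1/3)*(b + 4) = b^4/3 + 11*b^3/9 - 29*b^2/27 - 73*b/27 - 20/27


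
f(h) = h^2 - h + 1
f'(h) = 2*h - 1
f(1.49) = 1.73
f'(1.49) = 1.98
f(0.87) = 0.89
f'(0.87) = 0.74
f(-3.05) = 13.35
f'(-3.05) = -7.10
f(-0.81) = 2.47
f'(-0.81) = -2.62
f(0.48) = 0.75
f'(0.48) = -0.04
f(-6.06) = 43.78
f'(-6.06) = -13.12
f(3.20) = 8.04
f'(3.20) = 5.40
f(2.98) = 6.90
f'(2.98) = 4.96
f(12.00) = 133.00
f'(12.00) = 23.00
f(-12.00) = 157.00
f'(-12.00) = -25.00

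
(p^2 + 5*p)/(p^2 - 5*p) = (p + 5)/(p - 5)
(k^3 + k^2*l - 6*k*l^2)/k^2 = k + l - 6*l^2/k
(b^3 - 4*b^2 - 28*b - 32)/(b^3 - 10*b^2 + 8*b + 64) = (b + 2)/(b - 4)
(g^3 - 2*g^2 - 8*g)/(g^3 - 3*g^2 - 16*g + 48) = g*(g + 2)/(g^2 + g - 12)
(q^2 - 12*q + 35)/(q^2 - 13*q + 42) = (q - 5)/(q - 6)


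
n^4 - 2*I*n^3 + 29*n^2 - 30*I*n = n*(n - 6*I)*(n - I)*(n + 5*I)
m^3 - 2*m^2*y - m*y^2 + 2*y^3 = (m - 2*y)*(m - y)*(m + y)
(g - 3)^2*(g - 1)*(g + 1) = g^4 - 6*g^3 + 8*g^2 + 6*g - 9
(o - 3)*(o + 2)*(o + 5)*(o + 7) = o^4 + 11*o^3 + 17*o^2 - 107*o - 210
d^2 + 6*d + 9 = (d + 3)^2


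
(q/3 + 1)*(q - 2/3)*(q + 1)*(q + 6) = q^4/3 + 28*q^3/9 + 61*q^2/9 - 4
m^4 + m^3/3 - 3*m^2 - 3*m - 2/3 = (m - 2)*(m + 1/3)*(m + 1)^2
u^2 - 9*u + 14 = (u - 7)*(u - 2)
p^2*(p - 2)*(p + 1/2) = p^4 - 3*p^3/2 - p^2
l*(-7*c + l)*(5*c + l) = -35*c^2*l - 2*c*l^2 + l^3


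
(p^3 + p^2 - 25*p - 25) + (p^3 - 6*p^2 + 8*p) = 2*p^3 - 5*p^2 - 17*p - 25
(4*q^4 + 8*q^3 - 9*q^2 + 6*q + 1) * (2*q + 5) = 8*q^5 + 36*q^4 + 22*q^3 - 33*q^2 + 32*q + 5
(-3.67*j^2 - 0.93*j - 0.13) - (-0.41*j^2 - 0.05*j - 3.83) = -3.26*j^2 - 0.88*j + 3.7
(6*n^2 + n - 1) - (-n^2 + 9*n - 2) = 7*n^2 - 8*n + 1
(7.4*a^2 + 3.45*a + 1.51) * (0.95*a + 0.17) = 7.03*a^3 + 4.5355*a^2 + 2.021*a + 0.2567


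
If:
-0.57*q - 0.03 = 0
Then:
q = -0.05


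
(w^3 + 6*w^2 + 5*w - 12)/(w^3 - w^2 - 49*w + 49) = (w^2 + 7*w + 12)/(w^2 - 49)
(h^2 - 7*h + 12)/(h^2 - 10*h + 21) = (h - 4)/(h - 7)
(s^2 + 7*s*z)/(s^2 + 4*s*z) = (s + 7*z)/(s + 4*z)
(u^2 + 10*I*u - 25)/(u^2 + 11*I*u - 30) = (u + 5*I)/(u + 6*I)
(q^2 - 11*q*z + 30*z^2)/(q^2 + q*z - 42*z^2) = (q - 5*z)/(q + 7*z)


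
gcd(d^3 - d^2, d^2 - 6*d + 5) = d - 1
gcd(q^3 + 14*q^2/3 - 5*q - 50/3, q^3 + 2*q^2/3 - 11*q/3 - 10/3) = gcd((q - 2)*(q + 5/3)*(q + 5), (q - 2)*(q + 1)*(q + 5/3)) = q^2 - q/3 - 10/3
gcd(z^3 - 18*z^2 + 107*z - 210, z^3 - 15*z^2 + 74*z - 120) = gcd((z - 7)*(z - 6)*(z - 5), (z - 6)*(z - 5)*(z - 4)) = z^2 - 11*z + 30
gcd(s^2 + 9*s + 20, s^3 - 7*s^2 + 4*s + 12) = 1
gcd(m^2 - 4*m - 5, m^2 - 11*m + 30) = m - 5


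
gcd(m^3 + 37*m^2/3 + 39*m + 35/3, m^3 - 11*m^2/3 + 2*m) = 1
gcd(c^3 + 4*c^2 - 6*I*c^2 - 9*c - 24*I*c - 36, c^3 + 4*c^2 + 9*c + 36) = c^2 + c*(4 - 3*I) - 12*I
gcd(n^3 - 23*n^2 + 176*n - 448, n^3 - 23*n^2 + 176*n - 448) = n^3 - 23*n^2 + 176*n - 448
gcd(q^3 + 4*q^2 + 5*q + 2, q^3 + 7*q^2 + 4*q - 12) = q + 2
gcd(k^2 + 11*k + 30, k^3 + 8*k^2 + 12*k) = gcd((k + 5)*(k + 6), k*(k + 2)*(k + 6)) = k + 6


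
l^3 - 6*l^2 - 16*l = l*(l - 8)*(l + 2)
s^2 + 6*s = s*(s + 6)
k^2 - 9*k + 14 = (k - 7)*(k - 2)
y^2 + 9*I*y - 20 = (y + 4*I)*(y + 5*I)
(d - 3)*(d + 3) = d^2 - 9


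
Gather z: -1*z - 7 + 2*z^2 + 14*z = 2*z^2 + 13*z - 7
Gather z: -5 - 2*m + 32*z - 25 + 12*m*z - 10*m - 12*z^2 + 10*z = -12*m - 12*z^2 + z*(12*m + 42) - 30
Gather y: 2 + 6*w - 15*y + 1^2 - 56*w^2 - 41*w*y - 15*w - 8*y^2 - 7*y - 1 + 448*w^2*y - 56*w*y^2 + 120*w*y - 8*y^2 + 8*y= -56*w^2 - 9*w + y^2*(-56*w - 16) + y*(448*w^2 + 79*w - 14) + 2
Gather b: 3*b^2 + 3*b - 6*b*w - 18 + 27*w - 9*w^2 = 3*b^2 + b*(3 - 6*w) - 9*w^2 + 27*w - 18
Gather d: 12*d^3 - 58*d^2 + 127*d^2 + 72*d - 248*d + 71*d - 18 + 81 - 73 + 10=12*d^3 + 69*d^2 - 105*d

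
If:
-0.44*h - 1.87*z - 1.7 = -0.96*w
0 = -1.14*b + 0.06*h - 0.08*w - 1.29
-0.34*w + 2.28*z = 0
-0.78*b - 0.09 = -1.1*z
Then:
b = -1.40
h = -13.35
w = -6.13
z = -0.91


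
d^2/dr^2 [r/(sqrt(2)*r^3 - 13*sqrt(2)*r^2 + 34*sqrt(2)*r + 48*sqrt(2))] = sqrt(2)*(r*(3*r^2 - 26*r + 34)^2 + (-3*r^2 - r*(3*r - 13) + 26*r - 34)*(r^3 - 13*r^2 + 34*r + 48))/(r^3 - 13*r^2 + 34*r + 48)^3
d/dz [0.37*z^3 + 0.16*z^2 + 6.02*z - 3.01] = 1.11*z^2 + 0.32*z + 6.02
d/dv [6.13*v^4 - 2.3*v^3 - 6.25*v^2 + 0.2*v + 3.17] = 24.52*v^3 - 6.9*v^2 - 12.5*v + 0.2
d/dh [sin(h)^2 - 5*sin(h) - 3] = (2*sin(h) - 5)*cos(h)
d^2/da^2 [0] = 0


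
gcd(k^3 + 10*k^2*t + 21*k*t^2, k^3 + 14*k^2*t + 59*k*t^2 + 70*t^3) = k + 7*t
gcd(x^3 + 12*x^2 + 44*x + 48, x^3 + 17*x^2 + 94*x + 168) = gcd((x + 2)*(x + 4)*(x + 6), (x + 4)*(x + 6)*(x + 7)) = x^2 + 10*x + 24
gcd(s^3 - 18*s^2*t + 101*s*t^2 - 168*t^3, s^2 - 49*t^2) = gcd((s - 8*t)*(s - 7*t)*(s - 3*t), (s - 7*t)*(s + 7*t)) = s - 7*t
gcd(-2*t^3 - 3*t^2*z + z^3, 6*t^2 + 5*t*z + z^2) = 1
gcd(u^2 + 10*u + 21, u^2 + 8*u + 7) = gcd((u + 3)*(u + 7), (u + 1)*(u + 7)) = u + 7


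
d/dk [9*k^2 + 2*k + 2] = 18*k + 2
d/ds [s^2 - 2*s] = 2*s - 2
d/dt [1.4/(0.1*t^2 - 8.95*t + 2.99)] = (12.53 - 0.28*t)/(0.1*t^2 - 8.95*t + 2.99)^2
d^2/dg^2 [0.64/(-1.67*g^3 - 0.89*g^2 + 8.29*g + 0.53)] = ((6.4128*g + 1.1392)*(1.67*g^3 + 0.89*g^2 - 8.29*g - 0.53) - 0.64*(5.01*g^2 + 1.78*g - 8.29)*(10.02*g^2 + 3.56*g - 16.58))/(1.67*g^3 + 0.89*g^2 - 8.29*g - 0.53)^3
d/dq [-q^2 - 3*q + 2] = -2*q - 3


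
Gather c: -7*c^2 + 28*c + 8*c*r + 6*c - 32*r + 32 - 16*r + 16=-7*c^2 + c*(8*r + 34) - 48*r + 48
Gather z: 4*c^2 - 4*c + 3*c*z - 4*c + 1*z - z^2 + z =4*c^2 - 8*c - z^2 + z*(3*c + 2)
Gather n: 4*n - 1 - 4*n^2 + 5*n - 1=-4*n^2 + 9*n - 2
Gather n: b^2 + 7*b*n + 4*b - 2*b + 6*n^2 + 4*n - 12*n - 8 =b^2 + 2*b + 6*n^2 + n*(7*b - 8) - 8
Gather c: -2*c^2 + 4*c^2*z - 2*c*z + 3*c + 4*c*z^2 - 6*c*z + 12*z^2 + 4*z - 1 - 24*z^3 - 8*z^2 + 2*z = c^2*(4*z - 2) + c*(4*z^2 - 8*z + 3) - 24*z^3 + 4*z^2 + 6*z - 1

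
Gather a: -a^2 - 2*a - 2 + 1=-a^2 - 2*a - 1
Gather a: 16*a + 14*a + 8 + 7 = 30*a + 15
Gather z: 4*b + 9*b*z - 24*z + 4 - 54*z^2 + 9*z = 4*b - 54*z^2 + z*(9*b - 15) + 4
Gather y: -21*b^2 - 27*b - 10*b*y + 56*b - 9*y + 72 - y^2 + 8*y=-21*b^2 + 29*b - y^2 + y*(-10*b - 1) + 72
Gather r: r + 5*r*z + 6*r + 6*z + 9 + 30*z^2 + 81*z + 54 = r*(5*z + 7) + 30*z^2 + 87*z + 63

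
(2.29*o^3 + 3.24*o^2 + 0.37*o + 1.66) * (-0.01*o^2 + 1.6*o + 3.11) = -0.0229*o^5 + 3.6316*o^4 + 12.3022*o^3 + 10.6518*o^2 + 3.8067*o + 5.1626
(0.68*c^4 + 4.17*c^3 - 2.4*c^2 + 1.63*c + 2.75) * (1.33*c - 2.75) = 0.9044*c^5 + 3.6761*c^4 - 14.6595*c^3 + 8.7679*c^2 - 0.825*c - 7.5625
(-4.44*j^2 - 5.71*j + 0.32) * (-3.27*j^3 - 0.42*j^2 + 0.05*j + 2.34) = 14.5188*j^5 + 20.5365*j^4 + 1.1298*j^3 - 10.8095*j^2 - 13.3454*j + 0.7488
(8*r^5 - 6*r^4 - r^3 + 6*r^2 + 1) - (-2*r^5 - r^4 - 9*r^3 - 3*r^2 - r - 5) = 10*r^5 - 5*r^4 + 8*r^3 + 9*r^2 + r + 6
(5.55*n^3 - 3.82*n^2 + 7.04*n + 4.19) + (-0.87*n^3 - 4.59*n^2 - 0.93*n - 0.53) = 4.68*n^3 - 8.41*n^2 + 6.11*n + 3.66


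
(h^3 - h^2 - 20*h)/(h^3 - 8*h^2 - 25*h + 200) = h*(h + 4)/(h^2 - 3*h - 40)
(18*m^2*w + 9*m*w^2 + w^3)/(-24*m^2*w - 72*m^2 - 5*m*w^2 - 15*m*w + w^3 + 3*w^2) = w*(6*m + w)/(-8*m*w - 24*m + w^2 + 3*w)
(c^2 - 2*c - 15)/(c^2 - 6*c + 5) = (c + 3)/(c - 1)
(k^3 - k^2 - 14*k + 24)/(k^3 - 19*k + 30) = (k + 4)/(k + 5)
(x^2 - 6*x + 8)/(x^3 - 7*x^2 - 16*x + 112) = (x - 2)/(x^2 - 3*x - 28)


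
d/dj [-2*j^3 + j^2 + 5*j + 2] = -6*j^2 + 2*j + 5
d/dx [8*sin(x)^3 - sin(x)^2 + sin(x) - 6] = (24*sin(x)^2 - 2*sin(x) + 1)*cos(x)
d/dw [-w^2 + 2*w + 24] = 2 - 2*w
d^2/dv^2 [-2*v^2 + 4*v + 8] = -4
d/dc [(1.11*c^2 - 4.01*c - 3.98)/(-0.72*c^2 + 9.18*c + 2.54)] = (7.3026*c^2 - 0.0924000000000014*c + 26.351)/(0.5184*c^4 - 13.2192*c^3 + 80.6148*c^2 + 46.6344*c + 6.4516)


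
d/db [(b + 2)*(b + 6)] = 2*b + 8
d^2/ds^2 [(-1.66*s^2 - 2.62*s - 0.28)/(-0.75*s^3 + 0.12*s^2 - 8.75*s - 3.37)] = (1.8675*s^6 + 8.8425*s^5 - 64.8873*s^4 - 89.9683439999999*s^3 - 64.3875840000001*s^2 + 0.346967999999947*s - 73.708128)/(0.421875*s^9 - 0.2025*s^8 + 14.798025*s^7 + 0.960147*s^6 + 170.823825*s^5 + 105.276834*s^4 + 674.2439*s^3 + 769.958391*s^2 + 298.118625*s + 38.272753)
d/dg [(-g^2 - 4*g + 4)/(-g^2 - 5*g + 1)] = (g^2 + 6*g + 16)/(g^4 + 10*g^3 + 23*g^2 - 10*g + 1)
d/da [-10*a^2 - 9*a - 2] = -20*a - 9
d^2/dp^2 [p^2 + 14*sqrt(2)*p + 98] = 2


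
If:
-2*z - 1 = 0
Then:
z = -1/2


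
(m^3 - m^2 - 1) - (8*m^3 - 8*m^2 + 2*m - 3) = -7*m^3 + 7*m^2 - 2*m + 2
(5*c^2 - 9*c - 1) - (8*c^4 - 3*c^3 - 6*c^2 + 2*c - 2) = -8*c^4 + 3*c^3 + 11*c^2 - 11*c + 1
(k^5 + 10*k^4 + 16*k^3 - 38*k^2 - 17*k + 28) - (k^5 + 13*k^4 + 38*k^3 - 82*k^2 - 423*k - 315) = -3*k^4 - 22*k^3 + 44*k^2 + 406*k + 343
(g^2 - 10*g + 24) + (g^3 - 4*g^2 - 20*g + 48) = g^3 - 3*g^2 - 30*g + 72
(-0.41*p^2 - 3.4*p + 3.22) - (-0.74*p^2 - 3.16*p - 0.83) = 0.33*p^2 - 0.24*p + 4.05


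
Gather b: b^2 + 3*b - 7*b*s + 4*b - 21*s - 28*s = b^2 + b*(7 - 7*s) - 49*s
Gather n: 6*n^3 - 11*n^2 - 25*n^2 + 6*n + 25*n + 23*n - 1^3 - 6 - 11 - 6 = 6*n^3 - 36*n^2 + 54*n - 24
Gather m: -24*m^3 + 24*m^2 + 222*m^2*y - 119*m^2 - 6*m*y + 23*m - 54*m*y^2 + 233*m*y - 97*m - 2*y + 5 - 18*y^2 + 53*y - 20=-24*m^3 + m^2*(222*y - 95) + m*(-54*y^2 + 227*y - 74) - 18*y^2 + 51*y - 15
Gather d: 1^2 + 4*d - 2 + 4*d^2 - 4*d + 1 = 4*d^2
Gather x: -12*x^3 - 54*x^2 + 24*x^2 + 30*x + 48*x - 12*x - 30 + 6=-12*x^3 - 30*x^2 + 66*x - 24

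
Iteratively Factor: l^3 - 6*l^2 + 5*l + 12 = (l + 1)*(l^2 - 7*l + 12) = (l - 3)*(l + 1)*(l - 4)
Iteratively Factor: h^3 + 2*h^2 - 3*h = (h + 3)*(h^2 - h) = (h - 1)*(h + 3)*(h)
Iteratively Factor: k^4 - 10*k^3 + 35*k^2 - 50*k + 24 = (k - 2)*(k^3 - 8*k^2 + 19*k - 12) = (k - 4)*(k - 2)*(k^2 - 4*k + 3) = (k - 4)*(k - 2)*(k - 1)*(k - 3)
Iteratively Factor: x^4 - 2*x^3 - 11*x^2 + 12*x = (x - 4)*(x^3 + 2*x^2 - 3*x) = (x - 4)*(x + 3)*(x^2 - x) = (x - 4)*(x - 1)*(x + 3)*(x)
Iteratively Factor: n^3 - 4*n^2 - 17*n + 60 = (n + 4)*(n^2 - 8*n + 15) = (n - 3)*(n + 4)*(n - 5)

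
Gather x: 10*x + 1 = 10*x + 1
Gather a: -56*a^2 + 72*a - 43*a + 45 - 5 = -56*a^2 + 29*a + 40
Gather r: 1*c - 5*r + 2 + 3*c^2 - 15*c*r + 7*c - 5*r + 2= 3*c^2 + 8*c + r*(-15*c - 10) + 4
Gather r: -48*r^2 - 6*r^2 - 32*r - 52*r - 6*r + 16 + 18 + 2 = -54*r^2 - 90*r + 36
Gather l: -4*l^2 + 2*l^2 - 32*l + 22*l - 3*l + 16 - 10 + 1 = -2*l^2 - 13*l + 7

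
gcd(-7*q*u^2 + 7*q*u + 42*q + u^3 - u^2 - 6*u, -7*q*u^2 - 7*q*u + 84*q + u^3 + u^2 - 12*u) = 7*q*u - 21*q - u^2 + 3*u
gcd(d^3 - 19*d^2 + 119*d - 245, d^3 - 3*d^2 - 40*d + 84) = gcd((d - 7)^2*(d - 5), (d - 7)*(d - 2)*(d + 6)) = d - 7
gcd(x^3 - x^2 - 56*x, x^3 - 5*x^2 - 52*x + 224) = x^2 - x - 56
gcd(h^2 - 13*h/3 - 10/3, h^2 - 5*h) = h - 5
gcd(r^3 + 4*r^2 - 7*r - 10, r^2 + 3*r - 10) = r^2 + 3*r - 10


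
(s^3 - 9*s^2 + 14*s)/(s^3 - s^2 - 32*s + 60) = s*(s - 7)/(s^2 + s - 30)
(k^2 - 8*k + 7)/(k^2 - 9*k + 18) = (k^2 - 8*k + 7)/(k^2 - 9*k + 18)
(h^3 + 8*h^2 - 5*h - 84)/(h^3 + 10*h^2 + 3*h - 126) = (h + 4)/(h + 6)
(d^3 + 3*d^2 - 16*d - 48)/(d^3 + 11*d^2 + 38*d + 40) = (d^2 - d - 12)/(d^2 + 7*d + 10)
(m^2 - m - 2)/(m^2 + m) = (m - 2)/m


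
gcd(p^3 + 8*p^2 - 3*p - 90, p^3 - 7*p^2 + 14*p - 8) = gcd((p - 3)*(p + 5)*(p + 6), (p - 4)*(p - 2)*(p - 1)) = 1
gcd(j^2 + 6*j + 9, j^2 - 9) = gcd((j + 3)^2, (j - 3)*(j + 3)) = j + 3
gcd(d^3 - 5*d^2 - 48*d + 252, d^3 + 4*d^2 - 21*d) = d + 7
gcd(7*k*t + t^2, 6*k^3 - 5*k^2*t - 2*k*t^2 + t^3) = 1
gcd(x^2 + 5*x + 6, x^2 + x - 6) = x + 3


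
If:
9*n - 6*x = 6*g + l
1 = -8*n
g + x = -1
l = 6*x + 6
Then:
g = -13/16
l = 39/8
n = -1/8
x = -3/16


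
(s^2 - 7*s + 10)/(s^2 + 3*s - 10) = (s - 5)/(s + 5)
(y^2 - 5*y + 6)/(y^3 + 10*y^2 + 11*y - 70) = (y - 3)/(y^2 + 12*y + 35)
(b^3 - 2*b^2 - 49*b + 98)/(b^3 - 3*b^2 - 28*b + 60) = (b^2 - 49)/(b^2 - b - 30)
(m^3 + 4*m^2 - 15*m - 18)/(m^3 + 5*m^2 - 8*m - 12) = (m - 3)/(m - 2)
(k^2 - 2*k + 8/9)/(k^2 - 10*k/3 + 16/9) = (3*k - 4)/(3*k - 8)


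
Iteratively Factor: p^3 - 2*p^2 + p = (p)*(p^2 - 2*p + 1) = p*(p - 1)*(p - 1)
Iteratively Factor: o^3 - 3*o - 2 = (o + 1)*(o^2 - o - 2) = (o + 1)^2*(o - 2)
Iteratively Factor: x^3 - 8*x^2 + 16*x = (x - 4)*(x^2 - 4*x) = x*(x - 4)*(x - 4)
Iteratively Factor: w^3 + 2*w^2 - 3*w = (w)*(w^2 + 2*w - 3) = w*(w - 1)*(w + 3)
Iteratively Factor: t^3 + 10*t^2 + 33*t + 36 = (t + 3)*(t^2 + 7*t + 12) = (t + 3)^2*(t + 4)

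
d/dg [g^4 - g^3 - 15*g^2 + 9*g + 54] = 4*g^3 - 3*g^2 - 30*g + 9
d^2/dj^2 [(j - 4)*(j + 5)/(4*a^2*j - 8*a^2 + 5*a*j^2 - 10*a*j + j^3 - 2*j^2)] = 2*((j - 4)*(j + 5)*(4*a^2 + 10*a*j - 10*a + 3*j^2 - 4*j)^2 - ((j - 4)*(j + 5)*(5*a + 3*j - 2) + (j - 4)*(4*a^2 + 10*a*j - 10*a + 3*j^2 - 4*j) + (j + 5)*(4*a^2 + 10*a*j - 10*a + 3*j^2 - 4*j))*(4*a^2*j - 8*a^2 + 5*a*j^2 - 10*a*j + j^3 - 2*j^2) + (4*a^2*j - 8*a^2 + 5*a*j^2 - 10*a*j + j^3 - 2*j^2)^2)/(4*a^2*j - 8*a^2 + 5*a*j^2 - 10*a*j + j^3 - 2*j^2)^3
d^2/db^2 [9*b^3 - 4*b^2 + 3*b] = 54*b - 8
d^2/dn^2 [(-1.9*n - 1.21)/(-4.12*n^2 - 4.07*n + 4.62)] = ((1.9*n + 1.21)*(8.24*n + 4.07)*(16.48*n + 8.14) - (46.968*n + 25.4364)*(4.12*n^2 + 4.07*n - 4.62))/(4.12*n^2 + 4.07*n - 4.62)^3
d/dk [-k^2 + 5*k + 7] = 5 - 2*k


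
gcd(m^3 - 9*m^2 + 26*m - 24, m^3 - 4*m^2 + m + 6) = m^2 - 5*m + 6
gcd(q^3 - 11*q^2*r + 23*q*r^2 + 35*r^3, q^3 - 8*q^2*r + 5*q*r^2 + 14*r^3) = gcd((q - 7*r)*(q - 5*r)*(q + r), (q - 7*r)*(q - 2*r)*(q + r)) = q^2 - 6*q*r - 7*r^2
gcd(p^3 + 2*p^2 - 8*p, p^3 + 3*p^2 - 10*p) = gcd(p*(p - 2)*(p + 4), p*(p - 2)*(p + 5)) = p^2 - 2*p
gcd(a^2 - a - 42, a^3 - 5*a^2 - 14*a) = a - 7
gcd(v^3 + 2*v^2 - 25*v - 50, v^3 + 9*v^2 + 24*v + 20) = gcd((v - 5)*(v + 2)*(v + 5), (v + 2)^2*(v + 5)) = v^2 + 7*v + 10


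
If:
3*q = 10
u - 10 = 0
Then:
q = 10/3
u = 10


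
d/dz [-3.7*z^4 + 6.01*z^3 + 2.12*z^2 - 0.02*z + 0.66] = -14.8*z^3 + 18.03*z^2 + 4.24*z - 0.02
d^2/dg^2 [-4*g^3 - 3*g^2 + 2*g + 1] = -24*g - 6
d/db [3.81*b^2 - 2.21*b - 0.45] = 7.62*b - 2.21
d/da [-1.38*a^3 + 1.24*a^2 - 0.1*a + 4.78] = -4.14*a^2 + 2.48*a - 0.1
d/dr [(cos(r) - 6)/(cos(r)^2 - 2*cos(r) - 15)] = (cos(r)^2 - 12*cos(r) + 27)*sin(r)/(sin(r)^2 + 2*cos(r) + 14)^2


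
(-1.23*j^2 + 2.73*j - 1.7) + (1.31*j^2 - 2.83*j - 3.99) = 0.0800000000000001*j^2 - 0.1*j - 5.69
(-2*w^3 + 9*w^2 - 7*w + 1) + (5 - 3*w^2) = -2*w^3 + 6*w^2 - 7*w + 6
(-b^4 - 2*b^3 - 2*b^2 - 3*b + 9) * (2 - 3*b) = 3*b^5 + 4*b^4 + 2*b^3 + 5*b^2 - 33*b + 18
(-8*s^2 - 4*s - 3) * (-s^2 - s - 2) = 8*s^4 + 12*s^3 + 23*s^2 + 11*s + 6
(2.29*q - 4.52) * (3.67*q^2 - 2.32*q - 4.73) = 8.4043*q^3 - 21.9012*q^2 - 0.345300000000003*q + 21.3796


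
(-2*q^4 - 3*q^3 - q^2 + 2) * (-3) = 6*q^4 + 9*q^3 + 3*q^2 - 6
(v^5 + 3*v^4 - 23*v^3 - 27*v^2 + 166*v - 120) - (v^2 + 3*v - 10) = v^5 + 3*v^4 - 23*v^3 - 28*v^2 + 163*v - 110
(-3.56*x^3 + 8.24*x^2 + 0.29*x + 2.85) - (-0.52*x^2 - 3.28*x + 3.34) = -3.56*x^3 + 8.76*x^2 + 3.57*x - 0.49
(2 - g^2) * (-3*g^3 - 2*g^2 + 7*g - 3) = 3*g^5 + 2*g^4 - 13*g^3 - g^2 + 14*g - 6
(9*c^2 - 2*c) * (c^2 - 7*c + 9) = 9*c^4 - 65*c^3 + 95*c^2 - 18*c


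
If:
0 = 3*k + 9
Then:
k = -3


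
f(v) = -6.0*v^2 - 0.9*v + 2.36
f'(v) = -12.0*v - 0.9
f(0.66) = -0.85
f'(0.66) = -8.82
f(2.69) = -43.48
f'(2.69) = -33.18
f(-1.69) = -13.26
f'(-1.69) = 19.38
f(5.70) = -197.71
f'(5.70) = -69.30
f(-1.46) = -9.12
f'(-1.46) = 16.62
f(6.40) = -249.16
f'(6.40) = -77.70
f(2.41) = -34.66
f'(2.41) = -29.82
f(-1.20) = -5.20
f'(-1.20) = 13.50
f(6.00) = -219.04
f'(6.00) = -72.90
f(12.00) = -872.44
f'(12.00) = -144.90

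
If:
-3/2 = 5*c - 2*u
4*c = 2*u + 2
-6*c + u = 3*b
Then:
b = 13/3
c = -7/2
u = -8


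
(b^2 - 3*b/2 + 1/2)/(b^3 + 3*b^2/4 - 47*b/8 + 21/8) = 4*(b - 1)/(4*b^2 + 5*b - 21)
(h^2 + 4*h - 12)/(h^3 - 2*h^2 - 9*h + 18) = (h + 6)/(h^2 - 9)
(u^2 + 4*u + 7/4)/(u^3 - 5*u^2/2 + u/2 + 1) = (u + 7/2)/(u^2 - 3*u + 2)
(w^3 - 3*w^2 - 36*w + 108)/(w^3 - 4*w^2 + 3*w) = (w^2 - 36)/(w*(w - 1))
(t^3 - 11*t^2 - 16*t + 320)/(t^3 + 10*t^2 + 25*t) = (t^2 - 16*t + 64)/(t*(t + 5))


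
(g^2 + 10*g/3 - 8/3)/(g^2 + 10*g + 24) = (g - 2/3)/(g + 6)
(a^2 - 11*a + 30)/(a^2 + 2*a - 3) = (a^2 - 11*a + 30)/(a^2 + 2*a - 3)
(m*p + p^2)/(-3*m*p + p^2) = (m + p)/(-3*m + p)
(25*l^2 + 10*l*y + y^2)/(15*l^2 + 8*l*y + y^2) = (5*l + y)/(3*l + y)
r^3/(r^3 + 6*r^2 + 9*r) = r^2/(r^2 + 6*r + 9)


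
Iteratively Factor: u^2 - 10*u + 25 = (u - 5)*(u - 5)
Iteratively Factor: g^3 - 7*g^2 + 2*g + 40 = (g - 5)*(g^2 - 2*g - 8) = (g - 5)*(g + 2)*(g - 4)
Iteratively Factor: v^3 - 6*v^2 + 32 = (v - 4)*(v^2 - 2*v - 8) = (v - 4)^2*(v + 2)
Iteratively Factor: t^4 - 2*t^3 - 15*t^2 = (t)*(t^3 - 2*t^2 - 15*t) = t*(t + 3)*(t^2 - 5*t) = t^2*(t + 3)*(t - 5)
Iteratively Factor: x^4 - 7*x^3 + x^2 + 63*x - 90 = (x - 2)*(x^3 - 5*x^2 - 9*x + 45) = (x - 2)*(x + 3)*(x^2 - 8*x + 15) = (x - 5)*(x - 2)*(x + 3)*(x - 3)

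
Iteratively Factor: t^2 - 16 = (t + 4)*(t - 4)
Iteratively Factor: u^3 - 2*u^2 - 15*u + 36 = (u + 4)*(u^2 - 6*u + 9) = (u - 3)*(u + 4)*(u - 3)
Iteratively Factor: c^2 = (c)*(c)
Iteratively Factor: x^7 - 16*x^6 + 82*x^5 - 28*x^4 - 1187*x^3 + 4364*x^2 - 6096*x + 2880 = (x - 1)*(x^6 - 15*x^5 + 67*x^4 + 39*x^3 - 1148*x^2 + 3216*x - 2880) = (x - 4)*(x - 1)*(x^5 - 11*x^4 + 23*x^3 + 131*x^2 - 624*x + 720) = (x - 4)*(x - 3)*(x - 1)*(x^4 - 8*x^3 - x^2 + 128*x - 240) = (x - 4)^2*(x - 3)*(x - 1)*(x^3 - 4*x^2 - 17*x + 60) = (x - 5)*(x - 4)^2*(x - 3)*(x - 1)*(x^2 + x - 12) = (x - 5)*(x - 4)^2*(x - 3)*(x - 1)*(x + 4)*(x - 3)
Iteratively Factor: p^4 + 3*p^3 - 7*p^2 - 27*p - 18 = (p + 3)*(p^3 - 7*p - 6) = (p - 3)*(p + 3)*(p^2 + 3*p + 2) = (p - 3)*(p + 2)*(p + 3)*(p + 1)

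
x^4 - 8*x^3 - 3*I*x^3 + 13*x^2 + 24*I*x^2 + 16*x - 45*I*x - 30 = (x - 5)*(x - 3)*(x - 2*I)*(x - I)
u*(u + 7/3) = u^2 + 7*u/3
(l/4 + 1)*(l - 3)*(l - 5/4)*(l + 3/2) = l^4/4 + 5*l^3/16 - 109*l^2/32 - 39*l/32 + 45/8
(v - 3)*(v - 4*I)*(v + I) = v^3 - 3*v^2 - 3*I*v^2 + 4*v + 9*I*v - 12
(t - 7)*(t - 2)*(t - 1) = t^3 - 10*t^2 + 23*t - 14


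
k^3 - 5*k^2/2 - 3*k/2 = k*(k - 3)*(k + 1/2)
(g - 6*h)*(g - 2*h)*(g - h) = g^3 - 9*g^2*h + 20*g*h^2 - 12*h^3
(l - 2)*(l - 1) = l^2 - 3*l + 2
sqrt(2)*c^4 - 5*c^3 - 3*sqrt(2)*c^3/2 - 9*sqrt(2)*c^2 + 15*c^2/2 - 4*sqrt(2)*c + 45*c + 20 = (c - 4)*(c + 2)*(c - 5*sqrt(2)/2)*(sqrt(2)*c + sqrt(2)/2)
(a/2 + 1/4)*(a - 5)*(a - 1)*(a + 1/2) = a^4/2 - 5*a^3/2 - 3*a^2/8 + 7*a/4 + 5/8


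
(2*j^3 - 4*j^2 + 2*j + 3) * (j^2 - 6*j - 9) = 2*j^5 - 16*j^4 + 8*j^3 + 27*j^2 - 36*j - 27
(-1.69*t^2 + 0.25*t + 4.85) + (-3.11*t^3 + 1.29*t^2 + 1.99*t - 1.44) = -3.11*t^3 - 0.4*t^2 + 2.24*t + 3.41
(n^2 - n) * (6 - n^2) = -n^4 + n^3 + 6*n^2 - 6*n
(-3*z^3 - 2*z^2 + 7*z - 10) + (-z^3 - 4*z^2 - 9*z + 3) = -4*z^3 - 6*z^2 - 2*z - 7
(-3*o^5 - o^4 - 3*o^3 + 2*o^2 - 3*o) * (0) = 0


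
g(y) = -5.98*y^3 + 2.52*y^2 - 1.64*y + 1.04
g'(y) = -17.94*y^2 + 5.04*y - 1.64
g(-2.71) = 143.01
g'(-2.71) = -147.05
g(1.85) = -31.23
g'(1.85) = -53.72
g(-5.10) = 868.20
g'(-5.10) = -493.96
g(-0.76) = 6.37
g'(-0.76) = -15.83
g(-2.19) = 79.53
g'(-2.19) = -98.72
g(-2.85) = 164.61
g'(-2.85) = -161.72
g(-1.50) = 29.35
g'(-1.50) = -49.56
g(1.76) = -26.64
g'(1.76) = -48.34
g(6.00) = -1209.76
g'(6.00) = -617.24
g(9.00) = -4169.02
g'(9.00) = -1409.42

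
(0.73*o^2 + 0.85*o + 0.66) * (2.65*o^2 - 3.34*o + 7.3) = 1.9345*o^4 - 0.1857*o^3 + 4.239*o^2 + 4.0006*o + 4.818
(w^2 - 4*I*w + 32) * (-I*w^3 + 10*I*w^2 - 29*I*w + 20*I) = -I*w^5 - 4*w^4 + 10*I*w^4 + 40*w^3 - 61*I*w^3 - 116*w^2 + 340*I*w^2 + 80*w - 928*I*w + 640*I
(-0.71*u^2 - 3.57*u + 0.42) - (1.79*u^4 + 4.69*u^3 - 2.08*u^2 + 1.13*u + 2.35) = -1.79*u^4 - 4.69*u^3 + 1.37*u^2 - 4.7*u - 1.93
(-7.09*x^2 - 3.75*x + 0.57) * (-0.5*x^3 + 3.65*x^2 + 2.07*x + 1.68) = 3.545*x^5 - 24.0035*x^4 - 28.6488*x^3 - 17.5932*x^2 - 5.1201*x + 0.9576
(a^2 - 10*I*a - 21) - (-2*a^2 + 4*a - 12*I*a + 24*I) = 3*a^2 - 4*a + 2*I*a - 21 - 24*I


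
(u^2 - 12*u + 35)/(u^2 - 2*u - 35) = (u - 5)/(u + 5)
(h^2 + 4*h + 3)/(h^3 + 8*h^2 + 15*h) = (h + 1)/(h*(h + 5))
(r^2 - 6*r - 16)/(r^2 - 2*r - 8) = (r - 8)/(r - 4)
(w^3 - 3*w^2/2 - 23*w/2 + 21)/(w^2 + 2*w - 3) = (2*w^3 - 3*w^2 - 23*w + 42)/(2*(w^2 + 2*w - 3))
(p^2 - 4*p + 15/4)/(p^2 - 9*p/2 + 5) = (p - 3/2)/(p - 2)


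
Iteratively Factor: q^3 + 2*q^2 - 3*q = (q + 3)*(q^2 - q) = q*(q + 3)*(q - 1)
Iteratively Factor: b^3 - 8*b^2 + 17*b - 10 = (b - 1)*(b^2 - 7*b + 10) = (b - 2)*(b - 1)*(b - 5)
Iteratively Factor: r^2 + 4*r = (r + 4)*(r)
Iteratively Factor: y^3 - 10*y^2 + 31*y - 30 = (y - 5)*(y^2 - 5*y + 6) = (y - 5)*(y - 2)*(y - 3)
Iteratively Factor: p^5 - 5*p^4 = (p)*(p^4 - 5*p^3) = p^2*(p^3 - 5*p^2) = p^2*(p - 5)*(p^2) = p^3*(p - 5)*(p)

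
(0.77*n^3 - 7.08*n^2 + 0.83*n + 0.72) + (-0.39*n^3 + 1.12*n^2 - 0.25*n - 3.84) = 0.38*n^3 - 5.96*n^2 + 0.58*n - 3.12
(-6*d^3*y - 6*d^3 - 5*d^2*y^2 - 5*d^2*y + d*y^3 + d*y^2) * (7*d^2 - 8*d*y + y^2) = -42*d^5*y - 42*d^5 + 13*d^4*y^2 + 13*d^4*y + 41*d^3*y^3 + 41*d^3*y^2 - 13*d^2*y^4 - 13*d^2*y^3 + d*y^5 + d*y^4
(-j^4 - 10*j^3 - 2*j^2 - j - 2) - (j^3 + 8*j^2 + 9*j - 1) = -j^4 - 11*j^3 - 10*j^2 - 10*j - 1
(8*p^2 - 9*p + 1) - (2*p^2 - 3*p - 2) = 6*p^2 - 6*p + 3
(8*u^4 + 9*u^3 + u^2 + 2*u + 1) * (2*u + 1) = 16*u^5 + 26*u^4 + 11*u^3 + 5*u^2 + 4*u + 1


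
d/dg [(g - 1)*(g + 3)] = 2*g + 2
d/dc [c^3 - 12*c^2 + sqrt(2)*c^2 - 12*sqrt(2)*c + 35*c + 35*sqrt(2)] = 3*c^2 - 24*c + 2*sqrt(2)*c - 12*sqrt(2) + 35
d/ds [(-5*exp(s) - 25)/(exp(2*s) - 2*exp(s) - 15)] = 5*(-2*(1 - exp(s))*(exp(s) + 5) - exp(2*s) + 2*exp(s) + 15)*exp(s)/(-exp(2*s) + 2*exp(s) + 15)^2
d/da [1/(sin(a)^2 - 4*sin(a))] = 2*(2 - sin(a))*cos(a)/((sin(a) - 4)^2*sin(a)^2)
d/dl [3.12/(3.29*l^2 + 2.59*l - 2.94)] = (-20.5296*l - 8.0808)/(3.29*l^2 + 2.59*l - 2.94)^2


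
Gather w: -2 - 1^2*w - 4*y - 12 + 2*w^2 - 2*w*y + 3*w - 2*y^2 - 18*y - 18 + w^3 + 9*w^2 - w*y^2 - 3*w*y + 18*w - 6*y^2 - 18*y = w^3 + 11*w^2 + w*(-y^2 - 5*y + 20) - 8*y^2 - 40*y - 32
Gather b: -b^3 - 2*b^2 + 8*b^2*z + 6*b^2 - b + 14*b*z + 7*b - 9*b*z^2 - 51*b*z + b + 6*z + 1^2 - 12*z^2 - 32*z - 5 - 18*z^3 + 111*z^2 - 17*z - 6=-b^3 + b^2*(8*z + 4) + b*(-9*z^2 - 37*z + 7) - 18*z^3 + 99*z^2 - 43*z - 10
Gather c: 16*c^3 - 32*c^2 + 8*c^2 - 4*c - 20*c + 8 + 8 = 16*c^3 - 24*c^2 - 24*c + 16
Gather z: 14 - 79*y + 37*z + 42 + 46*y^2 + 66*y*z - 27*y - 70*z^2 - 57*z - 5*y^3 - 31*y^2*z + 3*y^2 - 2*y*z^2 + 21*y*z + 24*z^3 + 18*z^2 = -5*y^3 + 49*y^2 - 106*y + 24*z^3 + z^2*(-2*y - 52) + z*(-31*y^2 + 87*y - 20) + 56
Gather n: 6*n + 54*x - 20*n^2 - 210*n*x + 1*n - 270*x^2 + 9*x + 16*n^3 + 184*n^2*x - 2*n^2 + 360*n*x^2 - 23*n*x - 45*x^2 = 16*n^3 + n^2*(184*x - 22) + n*(360*x^2 - 233*x + 7) - 315*x^2 + 63*x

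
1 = 1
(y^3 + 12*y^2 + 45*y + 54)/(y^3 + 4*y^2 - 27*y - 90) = (y + 3)/(y - 5)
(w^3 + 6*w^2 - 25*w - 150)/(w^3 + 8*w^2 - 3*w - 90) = (w - 5)/(w - 3)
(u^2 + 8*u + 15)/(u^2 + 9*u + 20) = (u + 3)/(u + 4)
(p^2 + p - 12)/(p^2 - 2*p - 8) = (-p^2 - p + 12)/(-p^2 + 2*p + 8)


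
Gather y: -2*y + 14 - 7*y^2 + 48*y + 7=-7*y^2 + 46*y + 21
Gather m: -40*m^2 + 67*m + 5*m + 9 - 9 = -40*m^2 + 72*m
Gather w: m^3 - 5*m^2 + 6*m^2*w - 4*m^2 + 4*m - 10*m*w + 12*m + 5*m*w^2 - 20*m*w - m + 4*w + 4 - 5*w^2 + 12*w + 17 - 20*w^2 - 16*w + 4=m^3 - 9*m^2 + 15*m + w^2*(5*m - 25) + w*(6*m^2 - 30*m) + 25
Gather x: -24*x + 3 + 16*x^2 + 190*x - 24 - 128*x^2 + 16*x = -112*x^2 + 182*x - 21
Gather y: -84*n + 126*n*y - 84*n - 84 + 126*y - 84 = -168*n + y*(126*n + 126) - 168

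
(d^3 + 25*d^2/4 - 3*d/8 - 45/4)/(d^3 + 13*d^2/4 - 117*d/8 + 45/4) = (2*d + 3)/(2*d - 3)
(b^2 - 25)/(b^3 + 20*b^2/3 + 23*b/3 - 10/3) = 3*(b - 5)/(3*b^2 + 5*b - 2)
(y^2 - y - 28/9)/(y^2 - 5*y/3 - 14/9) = (3*y + 4)/(3*y + 2)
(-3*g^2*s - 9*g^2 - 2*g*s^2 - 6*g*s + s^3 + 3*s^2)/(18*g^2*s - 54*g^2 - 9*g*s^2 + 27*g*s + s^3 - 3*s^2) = (g*s + 3*g + s^2 + 3*s)/(-6*g*s + 18*g + s^2 - 3*s)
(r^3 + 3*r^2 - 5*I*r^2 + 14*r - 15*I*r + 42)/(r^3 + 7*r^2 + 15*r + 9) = (r^2 - 5*I*r + 14)/(r^2 + 4*r + 3)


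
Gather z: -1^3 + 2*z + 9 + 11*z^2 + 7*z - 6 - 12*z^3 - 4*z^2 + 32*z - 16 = -12*z^3 + 7*z^2 + 41*z - 14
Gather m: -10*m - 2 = -10*m - 2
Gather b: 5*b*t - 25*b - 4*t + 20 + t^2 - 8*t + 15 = b*(5*t - 25) + t^2 - 12*t + 35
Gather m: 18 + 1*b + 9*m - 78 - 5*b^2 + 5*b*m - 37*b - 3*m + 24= -5*b^2 - 36*b + m*(5*b + 6) - 36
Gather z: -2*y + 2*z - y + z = -3*y + 3*z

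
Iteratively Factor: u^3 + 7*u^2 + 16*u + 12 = (u + 2)*(u^2 + 5*u + 6) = (u + 2)^2*(u + 3)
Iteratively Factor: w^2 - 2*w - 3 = (w - 3)*(w + 1)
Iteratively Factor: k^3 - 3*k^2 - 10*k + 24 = (k - 2)*(k^2 - k - 12) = (k - 2)*(k + 3)*(k - 4)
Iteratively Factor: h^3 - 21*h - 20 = (h + 4)*(h^2 - 4*h - 5) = (h + 1)*(h + 4)*(h - 5)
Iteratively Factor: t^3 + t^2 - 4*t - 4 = (t + 2)*(t^2 - t - 2) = (t + 1)*(t + 2)*(t - 2)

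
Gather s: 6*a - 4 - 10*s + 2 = 6*a - 10*s - 2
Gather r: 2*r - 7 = 2*r - 7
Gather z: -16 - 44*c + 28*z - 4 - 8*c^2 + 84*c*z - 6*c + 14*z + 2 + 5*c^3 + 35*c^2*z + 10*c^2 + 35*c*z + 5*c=5*c^3 + 2*c^2 - 45*c + z*(35*c^2 + 119*c + 42) - 18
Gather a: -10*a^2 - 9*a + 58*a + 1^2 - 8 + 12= -10*a^2 + 49*a + 5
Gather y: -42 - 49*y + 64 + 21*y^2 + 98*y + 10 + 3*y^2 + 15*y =24*y^2 + 64*y + 32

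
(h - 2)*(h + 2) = h^2 - 4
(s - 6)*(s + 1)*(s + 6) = s^3 + s^2 - 36*s - 36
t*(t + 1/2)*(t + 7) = t^3 + 15*t^2/2 + 7*t/2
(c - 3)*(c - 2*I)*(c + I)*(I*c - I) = I*c^4 + c^3 - 4*I*c^3 - 4*c^2 + 5*I*c^2 + 3*c - 8*I*c + 6*I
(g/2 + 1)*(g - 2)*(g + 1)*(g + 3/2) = g^4/2 + 5*g^3/4 - 5*g^2/4 - 5*g - 3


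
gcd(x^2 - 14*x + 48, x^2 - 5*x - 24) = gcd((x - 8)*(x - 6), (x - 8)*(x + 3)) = x - 8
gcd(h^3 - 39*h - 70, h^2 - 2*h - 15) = 1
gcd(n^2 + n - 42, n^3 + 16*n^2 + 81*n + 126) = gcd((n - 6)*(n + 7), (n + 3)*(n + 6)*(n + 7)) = n + 7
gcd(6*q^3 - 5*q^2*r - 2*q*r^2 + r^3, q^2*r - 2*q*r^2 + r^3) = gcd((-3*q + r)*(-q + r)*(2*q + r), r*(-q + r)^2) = q - r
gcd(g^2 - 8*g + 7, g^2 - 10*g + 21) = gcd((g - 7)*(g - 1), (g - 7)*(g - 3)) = g - 7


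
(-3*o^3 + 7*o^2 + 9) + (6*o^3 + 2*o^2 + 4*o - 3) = 3*o^3 + 9*o^2 + 4*o + 6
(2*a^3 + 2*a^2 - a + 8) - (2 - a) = 2*a^3 + 2*a^2 + 6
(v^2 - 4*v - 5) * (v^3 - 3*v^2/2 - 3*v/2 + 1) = v^5 - 11*v^4/2 - v^3/2 + 29*v^2/2 + 7*v/2 - 5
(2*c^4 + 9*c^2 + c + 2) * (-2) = -4*c^4 - 18*c^2 - 2*c - 4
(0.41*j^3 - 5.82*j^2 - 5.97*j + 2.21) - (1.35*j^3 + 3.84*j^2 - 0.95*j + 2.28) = -0.94*j^3 - 9.66*j^2 - 5.02*j - 0.0699999999999998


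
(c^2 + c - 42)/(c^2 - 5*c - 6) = (c + 7)/(c + 1)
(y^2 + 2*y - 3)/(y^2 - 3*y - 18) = (y - 1)/(y - 6)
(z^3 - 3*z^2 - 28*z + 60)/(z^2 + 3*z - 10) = z - 6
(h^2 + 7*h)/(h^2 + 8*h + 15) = h*(h + 7)/(h^2 + 8*h + 15)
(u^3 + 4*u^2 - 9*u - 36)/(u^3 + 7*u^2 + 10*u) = (u^3 + 4*u^2 - 9*u - 36)/(u*(u^2 + 7*u + 10))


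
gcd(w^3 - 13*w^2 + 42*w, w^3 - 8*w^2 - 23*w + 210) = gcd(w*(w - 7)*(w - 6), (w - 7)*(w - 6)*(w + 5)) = w^2 - 13*w + 42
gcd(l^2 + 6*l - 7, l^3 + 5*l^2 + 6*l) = 1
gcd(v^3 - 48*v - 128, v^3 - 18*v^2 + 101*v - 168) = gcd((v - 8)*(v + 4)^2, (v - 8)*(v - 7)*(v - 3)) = v - 8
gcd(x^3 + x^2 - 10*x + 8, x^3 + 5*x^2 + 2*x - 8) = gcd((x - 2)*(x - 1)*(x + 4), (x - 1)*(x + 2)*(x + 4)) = x^2 + 3*x - 4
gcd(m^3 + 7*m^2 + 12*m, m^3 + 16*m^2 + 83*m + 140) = m + 4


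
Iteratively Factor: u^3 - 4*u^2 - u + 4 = (u - 1)*(u^2 - 3*u - 4) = (u - 4)*(u - 1)*(u + 1)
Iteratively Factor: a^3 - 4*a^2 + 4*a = (a - 2)*(a^2 - 2*a) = a*(a - 2)*(a - 2)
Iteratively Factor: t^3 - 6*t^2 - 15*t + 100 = (t - 5)*(t^2 - t - 20) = (t - 5)*(t + 4)*(t - 5)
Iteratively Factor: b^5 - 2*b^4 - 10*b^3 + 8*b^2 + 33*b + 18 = (b + 1)*(b^4 - 3*b^3 - 7*b^2 + 15*b + 18) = (b - 3)*(b + 1)*(b^3 - 7*b - 6) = (b - 3)^2*(b + 1)*(b^2 + 3*b + 2) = (b - 3)^2*(b + 1)^2*(b + 2)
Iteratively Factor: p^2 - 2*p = (p)*(p - 2)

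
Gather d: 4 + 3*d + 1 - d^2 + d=-d^2 + 4*d + 5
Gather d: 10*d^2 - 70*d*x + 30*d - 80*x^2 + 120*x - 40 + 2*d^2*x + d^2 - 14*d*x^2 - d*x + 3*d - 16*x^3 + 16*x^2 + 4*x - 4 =d^2*(2*x + 11) + d*(-14*x^2 - 71*x + 33) - 16*x^3 - 64*x^2 + 124*x - 44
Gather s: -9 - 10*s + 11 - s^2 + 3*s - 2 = -s^2 - 7*s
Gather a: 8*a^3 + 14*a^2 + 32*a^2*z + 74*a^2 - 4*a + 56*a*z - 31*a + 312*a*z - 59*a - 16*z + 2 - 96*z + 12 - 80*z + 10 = 8*a^3 + a^2*(32*z + 88) + a*(368*z - 94) - 192*z + 24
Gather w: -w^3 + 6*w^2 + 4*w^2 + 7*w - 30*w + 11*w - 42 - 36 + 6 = -w^3 + 10*w^2 - 12*w - 72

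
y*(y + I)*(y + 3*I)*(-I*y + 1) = -I*y^4 + 5*y^3 + 7*I*y^2 - 3*y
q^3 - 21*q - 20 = (q - 5)*(q + 1)*(q + 4)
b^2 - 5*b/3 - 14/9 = (b - 7/3)*(b + 2/3)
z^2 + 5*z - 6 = (z - 1)*(z + 6)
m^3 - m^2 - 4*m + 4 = (m - 2)*(m - 1)*(m + 2)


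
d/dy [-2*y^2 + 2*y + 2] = 2 - 4*y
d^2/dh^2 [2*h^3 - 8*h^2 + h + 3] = 12*h - 16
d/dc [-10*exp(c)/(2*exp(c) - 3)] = 30*exp(c)/(2*exp(c) - 3)^2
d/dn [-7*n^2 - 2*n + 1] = -14*n - 2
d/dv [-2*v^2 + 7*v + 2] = 7 - 4*v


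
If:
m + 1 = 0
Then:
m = -1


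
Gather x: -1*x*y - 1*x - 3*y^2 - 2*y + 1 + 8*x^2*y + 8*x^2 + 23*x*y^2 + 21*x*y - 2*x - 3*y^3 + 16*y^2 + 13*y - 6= x^2*(8*y + 8) + x*(23*y^2 + 20*y - 3) - 3*y^3 + 13*y^2 + 11*y - 5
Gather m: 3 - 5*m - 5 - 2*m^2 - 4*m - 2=-2*m^2 - 9*m - 4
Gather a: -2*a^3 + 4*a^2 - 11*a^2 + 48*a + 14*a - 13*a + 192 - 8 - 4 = -2*a^3 - 7*a^2 + 49*a + 180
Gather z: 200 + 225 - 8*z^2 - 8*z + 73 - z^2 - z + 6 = -9*z^2 - 9*z + 504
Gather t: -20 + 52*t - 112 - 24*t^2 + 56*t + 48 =-24*t^2 + 108*t - 84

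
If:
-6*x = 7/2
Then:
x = -7/12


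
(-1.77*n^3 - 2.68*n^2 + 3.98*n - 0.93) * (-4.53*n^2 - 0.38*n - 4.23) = 8.0181*n^5 + 12.813*n^4 - 9.5239*n^3 + 14.0369*n^2 - 16.482*n + 3.9339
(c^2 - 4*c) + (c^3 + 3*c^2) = c^3 + 4*c^2 - 4*c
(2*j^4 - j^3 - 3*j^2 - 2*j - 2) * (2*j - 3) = 4*j^5 - 8*j^4 - 3*j^3 + 5*j^2 + 2*j + 6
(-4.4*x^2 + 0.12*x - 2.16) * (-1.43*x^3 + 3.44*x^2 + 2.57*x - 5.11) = 6.292*x^5 - 15.3076*x^4 - 7.8064*x^3 + 15.362*x^2 - 6.1644*x + 11.0376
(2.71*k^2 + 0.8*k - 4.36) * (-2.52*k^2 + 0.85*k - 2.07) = -6.8292*k^4 + 0.2875*k^3 + 6.0575*k^2 - 5.362*k + 9.0252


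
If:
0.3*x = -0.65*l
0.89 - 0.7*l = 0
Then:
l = 1.27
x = -2.75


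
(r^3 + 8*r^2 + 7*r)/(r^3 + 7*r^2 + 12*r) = (r^2 + 8*r + 7)/(r^2 + 7*r + 12)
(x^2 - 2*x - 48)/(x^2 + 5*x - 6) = (x - 8)/(x - 1)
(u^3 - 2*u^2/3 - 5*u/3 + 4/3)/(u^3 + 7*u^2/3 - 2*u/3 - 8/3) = (u - 1)/(u + 2)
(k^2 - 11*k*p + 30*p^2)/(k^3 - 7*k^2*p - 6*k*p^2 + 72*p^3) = (-k + 5*p)/(-k^2 + k*p + 12*p^2)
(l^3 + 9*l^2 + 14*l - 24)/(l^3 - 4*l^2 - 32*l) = (l^2 + 5*l - 6)/(l*(l - 8))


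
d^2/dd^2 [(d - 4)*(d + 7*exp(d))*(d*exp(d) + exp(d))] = (d^3 + 28*d^2*exp(d) + 3*d^2 - 28*d*exp(d) - 10*d - 182*exp(d) - 14)*exp(d)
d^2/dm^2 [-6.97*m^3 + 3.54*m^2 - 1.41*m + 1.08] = 7.08 - 41.82*m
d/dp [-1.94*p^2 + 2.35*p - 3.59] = 2.35 - 3.88*p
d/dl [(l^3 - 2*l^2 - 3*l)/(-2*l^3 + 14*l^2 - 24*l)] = 5/(2*(l^2 - 8*l + 16))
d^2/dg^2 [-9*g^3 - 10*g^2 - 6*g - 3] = -54*g - 20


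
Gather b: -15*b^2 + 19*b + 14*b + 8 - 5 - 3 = -15*b^2 + 33*b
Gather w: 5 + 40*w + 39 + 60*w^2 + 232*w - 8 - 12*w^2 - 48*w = 48*w^2 + 224*w + 36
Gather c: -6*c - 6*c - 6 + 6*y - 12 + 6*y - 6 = -12*c + 12*y - 24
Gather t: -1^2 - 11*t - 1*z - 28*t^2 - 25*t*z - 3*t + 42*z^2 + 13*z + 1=-28*t^2 + t*(-25*z - 14) + 42*z^2 + 12*z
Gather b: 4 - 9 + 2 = -3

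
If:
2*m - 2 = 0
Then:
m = 1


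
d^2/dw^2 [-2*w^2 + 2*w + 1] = -4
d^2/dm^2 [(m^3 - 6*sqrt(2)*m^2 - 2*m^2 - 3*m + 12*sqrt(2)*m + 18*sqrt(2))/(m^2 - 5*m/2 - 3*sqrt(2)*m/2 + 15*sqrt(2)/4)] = 8*(-122*m^3 - 18*sqrt(2)*m^3 + 387*sqrt(2)*m^2 + 810*m^2 - 2781*m - 810*sqrt(2)*m + 1053*sqrt(2) + 2160)/(32*m^6 - 240*m^5 - 144*sqrt(2)*m^5 + 1032*m^4 + 1080*sqrt(2)*m^4 - 2916*sqrt(2)*m^3 - 3740*m^3 + 3870*sqrt(2)*m^2 + 8100*m^2 - 6750*m - 4050*sqrt(2)*m + 3375*sqrt(2))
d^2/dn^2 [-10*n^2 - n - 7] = -20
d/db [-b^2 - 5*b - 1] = -2*b - 5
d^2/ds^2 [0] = 0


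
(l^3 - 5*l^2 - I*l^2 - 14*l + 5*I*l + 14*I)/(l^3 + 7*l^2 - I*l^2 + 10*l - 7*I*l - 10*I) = (l - 7)/(l + 5)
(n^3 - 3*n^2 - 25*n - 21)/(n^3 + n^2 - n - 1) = (n^2 - 4*n - 21)/(n^2 - 1)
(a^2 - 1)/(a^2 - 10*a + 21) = (a^2 - 1)/(a^2 - 10*a + 21)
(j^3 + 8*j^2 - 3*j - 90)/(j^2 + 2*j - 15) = j + 6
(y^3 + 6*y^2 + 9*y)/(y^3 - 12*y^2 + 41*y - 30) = y*(y^2 + 6*y + 9)/(y^3 - 12*y^2 + 41*y - 30)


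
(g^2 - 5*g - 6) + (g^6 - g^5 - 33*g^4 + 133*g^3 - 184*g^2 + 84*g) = g^6 - g^5 - 33*g^4 + 133*g^3 - 183*g^2 + 79*g - 6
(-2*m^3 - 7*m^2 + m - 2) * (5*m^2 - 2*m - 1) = -10*m^5 - 31*m^4 + 21*m^3 - 5*m^2 + 3*m + 2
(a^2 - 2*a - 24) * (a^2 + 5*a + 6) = a^4 + 3*a^3 - 28*a^2 - 132*a - 144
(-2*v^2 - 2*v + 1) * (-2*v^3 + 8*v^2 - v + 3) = 4*v^5 - 12*v^4 - 16*v^3 + 4*v^2 - 7*v + 3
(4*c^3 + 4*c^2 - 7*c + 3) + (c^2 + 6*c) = 4*c^3 + 5*c^2 - c + 3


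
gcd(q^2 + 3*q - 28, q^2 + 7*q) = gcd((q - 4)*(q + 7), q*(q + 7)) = q + 7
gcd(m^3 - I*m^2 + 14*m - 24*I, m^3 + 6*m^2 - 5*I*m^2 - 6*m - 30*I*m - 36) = m^2 - 5*I*m - 6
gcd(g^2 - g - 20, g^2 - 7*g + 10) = g - 5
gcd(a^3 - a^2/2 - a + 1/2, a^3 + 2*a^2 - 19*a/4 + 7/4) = a^2 - 3*a/2 + 1/2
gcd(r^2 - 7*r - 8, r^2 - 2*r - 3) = r + 1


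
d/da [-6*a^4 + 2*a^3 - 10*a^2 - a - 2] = -24*a^3 + 6*a^2 - 20*a - 1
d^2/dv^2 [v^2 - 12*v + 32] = 2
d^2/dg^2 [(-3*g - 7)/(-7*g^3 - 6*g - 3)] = 6*(3*(3*g + 7)*(7*g^2 + 2)^2 - (21*g^2 + 7*g*(3*g + 7) + 6)*(7*g^3 + 6*g + 3))/(7*g^3 + 6*g + 3)^3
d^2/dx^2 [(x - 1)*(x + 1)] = 2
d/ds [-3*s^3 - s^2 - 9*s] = -9*s^2 - 2*s - 9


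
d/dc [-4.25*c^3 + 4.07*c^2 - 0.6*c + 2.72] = -12.75*c^2 + 8.14*c - 0.6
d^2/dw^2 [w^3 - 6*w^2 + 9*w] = 6*w - 12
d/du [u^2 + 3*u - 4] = 2*u + 3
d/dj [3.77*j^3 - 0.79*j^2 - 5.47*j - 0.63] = 11.31*j^2 - 1.58*j - 5.47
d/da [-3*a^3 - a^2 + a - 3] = -9*a^2 - 2*a + 1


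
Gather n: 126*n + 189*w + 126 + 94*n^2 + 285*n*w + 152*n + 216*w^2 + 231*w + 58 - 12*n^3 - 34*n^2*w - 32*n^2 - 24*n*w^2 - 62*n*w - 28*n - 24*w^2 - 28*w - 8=-12*n^3 + n^2*(62 - 34*w) + n*(-24*w^2 + 223*w + 250) + 192*w^2 + 392*w + 176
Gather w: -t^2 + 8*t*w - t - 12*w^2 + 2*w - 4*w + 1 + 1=-t^2 - t - 12*w^2 + w*(8*t - 2) + 2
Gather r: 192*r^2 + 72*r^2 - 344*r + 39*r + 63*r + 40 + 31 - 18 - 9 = 264*r^2 - 242*r + 44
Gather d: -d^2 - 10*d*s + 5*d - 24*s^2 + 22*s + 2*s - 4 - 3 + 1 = -d^2 + d*(5 - 10*s) - 24*s^2 + 24*s - 6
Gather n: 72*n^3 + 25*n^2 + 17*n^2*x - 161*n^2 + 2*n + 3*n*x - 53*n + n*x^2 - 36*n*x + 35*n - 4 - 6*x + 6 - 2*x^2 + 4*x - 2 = 72*n^3 + n^2*(17*x - 136) + n*(x^2 - 33*x - 16) - 2*x^2 - 2*x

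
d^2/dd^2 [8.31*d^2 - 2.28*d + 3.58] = 16.6200000000000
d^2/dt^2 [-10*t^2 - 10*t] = -20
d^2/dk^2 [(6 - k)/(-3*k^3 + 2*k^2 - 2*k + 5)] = 2*((k - 6)*(9*k^2 - 4*k + 2)^2 + (-9*k^2 + 4*k - (k - 6)*(9*k - 2) - 2)*(3*k^3 - 2*k^2 + 2*k - 5))/(3*k^3 - 2*k^2 + 2*k - 5)^3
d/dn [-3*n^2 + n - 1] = 1 - 6*n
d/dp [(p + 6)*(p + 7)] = 2*p + 13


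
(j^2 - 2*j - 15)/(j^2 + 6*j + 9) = (j - 5)/(j + 3)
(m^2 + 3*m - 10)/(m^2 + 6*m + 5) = (m - 2)/(m + 1)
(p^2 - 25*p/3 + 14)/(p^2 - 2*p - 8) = (-p^2 + 25*p/3 - 14)/(-p^2 + 2*p + 8)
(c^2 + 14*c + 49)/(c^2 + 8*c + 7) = (c + 7)/(c + 1)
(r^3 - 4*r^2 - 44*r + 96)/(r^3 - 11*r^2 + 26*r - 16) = (r + 6)/(r - 1)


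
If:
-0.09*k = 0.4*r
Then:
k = -4.44444444444444*r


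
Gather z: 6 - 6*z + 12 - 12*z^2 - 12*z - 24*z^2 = -36*z^2 - 18*z + 18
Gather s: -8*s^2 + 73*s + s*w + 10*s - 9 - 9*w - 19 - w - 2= -8*s^2 + s*(w + 83) - 10*w - 30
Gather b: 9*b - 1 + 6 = 9*b + 5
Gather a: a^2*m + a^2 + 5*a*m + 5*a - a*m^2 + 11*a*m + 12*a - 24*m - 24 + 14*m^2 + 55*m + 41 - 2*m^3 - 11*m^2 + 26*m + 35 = a^2*(m + 1) + a*(-m^2 + 16*m + 17) - 2*m^3 + 3*m^2 + 57*m + 52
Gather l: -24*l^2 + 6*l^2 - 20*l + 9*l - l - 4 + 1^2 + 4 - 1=-18*l^2 - 12*l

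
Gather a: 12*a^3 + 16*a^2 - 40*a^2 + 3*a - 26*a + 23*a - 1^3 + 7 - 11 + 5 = 12*a^3 - 24*a^2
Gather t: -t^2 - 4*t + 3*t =-t^2 - t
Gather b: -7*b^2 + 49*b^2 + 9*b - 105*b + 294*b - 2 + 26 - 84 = 42*b^2 + 198*b - 60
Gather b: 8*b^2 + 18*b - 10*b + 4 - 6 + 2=8*b^2 + 8*b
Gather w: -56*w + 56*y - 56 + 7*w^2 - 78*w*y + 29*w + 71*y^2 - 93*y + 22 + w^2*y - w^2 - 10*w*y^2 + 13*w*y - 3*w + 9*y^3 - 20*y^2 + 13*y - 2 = w^2*(y + 6) + w*(-10*y^2 - 65*y - 30) + 9*y^3 + 51*y^2 - 24*y - 36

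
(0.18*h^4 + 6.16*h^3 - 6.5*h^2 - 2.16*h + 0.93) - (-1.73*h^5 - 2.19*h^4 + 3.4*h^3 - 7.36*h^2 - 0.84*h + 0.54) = 1.73*h^5 + 2.37*h^4 + 2.76*h^3 + 0.86*h^2 - 1.32*h + 0.39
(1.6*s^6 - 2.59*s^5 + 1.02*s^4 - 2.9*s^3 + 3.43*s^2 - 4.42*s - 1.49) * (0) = 0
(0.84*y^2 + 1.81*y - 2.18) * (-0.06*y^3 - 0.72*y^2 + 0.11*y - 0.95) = -0.0504*y^5 - 0.7134*y^4 - 1.08*y^3 + 0.9707*y^2 - 1.9593*y + 2.071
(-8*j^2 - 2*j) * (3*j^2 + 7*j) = -24*j^4 - 62*j^3 - 14*j^2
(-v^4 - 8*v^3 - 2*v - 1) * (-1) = v^4 + 8*v^3 + 2*v + 1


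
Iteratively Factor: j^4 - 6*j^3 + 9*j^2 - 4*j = (j)*(j^3 - 6*j^2 + 9*j - 4) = j*(j - 4)*(j^2 - 2*j + 1) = j*(j - 4)*(j - 1)*(j - 1)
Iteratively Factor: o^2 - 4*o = (o - 4)*(o)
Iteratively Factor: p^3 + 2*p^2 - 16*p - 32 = (p + 4)*(p^2 - 2*p - 8) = (p - 4)*(p + 4)*(p + 2)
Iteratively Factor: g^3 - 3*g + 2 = (g - 1)*(g^2 + g - 2) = (g - 1)^2*(g + 2)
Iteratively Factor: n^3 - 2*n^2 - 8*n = (n + 2)*(n^2 - 4*n) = n*(n + 2)*(n - 4)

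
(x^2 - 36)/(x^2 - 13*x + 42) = (x + 6)/(x - 7)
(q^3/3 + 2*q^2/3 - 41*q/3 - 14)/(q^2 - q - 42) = (-q^3 - 2*q^2 + 41*q + 42)/(3*(-q^2 + q + 42))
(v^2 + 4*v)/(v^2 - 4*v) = (v + 4)/(v - 4)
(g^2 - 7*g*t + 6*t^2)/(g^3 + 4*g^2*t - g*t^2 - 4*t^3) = (g - 6*t)/(g^2 + 5*g*t + 4*t^2)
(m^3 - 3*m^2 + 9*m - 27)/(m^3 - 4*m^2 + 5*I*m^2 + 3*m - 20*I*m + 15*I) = (m^2 + 9)/(m^2 + m*(-1 + 5*I) - 5*I)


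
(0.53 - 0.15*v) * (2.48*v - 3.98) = -0.372*v^2 + 1.9114*v - 2.1094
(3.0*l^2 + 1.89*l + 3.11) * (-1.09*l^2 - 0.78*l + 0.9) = -3.27*l^4 - 4.4001*l^3 - 2.1641*l^2 - 0.7248*l + 2.799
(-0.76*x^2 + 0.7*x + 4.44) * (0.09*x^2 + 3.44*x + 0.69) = -0.0684*x^4 - 2.5514*x^3 + 2.2832*x^2 + 15.7566*x + 3.0636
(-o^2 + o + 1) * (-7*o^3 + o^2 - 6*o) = 7*o^5 - 8*o^4 - 5*o^2 - 6*o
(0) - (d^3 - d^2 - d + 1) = -d^3 + d^2 + d - 1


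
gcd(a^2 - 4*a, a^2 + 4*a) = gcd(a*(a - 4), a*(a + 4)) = a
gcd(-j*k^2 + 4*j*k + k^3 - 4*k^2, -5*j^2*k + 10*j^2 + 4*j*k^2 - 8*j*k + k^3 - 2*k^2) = j - k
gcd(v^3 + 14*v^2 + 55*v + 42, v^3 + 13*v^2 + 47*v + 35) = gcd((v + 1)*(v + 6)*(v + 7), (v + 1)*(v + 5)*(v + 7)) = v^2 + 8*v + 7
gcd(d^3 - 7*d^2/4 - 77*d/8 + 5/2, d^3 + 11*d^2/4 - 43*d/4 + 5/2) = d - 1/4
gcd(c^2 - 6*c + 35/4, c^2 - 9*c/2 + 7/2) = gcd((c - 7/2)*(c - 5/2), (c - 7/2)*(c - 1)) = c - 7/2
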